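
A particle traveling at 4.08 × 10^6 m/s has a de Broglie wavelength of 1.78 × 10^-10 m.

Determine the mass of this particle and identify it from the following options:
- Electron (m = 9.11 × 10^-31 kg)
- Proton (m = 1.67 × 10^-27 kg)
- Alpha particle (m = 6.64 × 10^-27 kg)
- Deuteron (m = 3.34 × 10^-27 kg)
The particle is an electron.

From λ = h/(mv), solve for mass:

m = h/(λv)
m = (6.626 × 10^-34 J·s) / (1.78 × 10^-10 m × 4.08 × 10^6 m/s)
m = 9.12 × 10^-31 kg

Comparing with the listed masses, this is closest to an electron.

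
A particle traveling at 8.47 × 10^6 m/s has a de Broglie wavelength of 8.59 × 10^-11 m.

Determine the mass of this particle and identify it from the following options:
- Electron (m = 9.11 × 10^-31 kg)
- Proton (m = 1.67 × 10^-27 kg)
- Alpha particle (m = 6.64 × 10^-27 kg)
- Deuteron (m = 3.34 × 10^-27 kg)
The particle is an electron.

From λ = h/(mv), solve for mass:

m = h/(λv)
m = (6.626 × 10^-34 J·s) / (8.59 × 10^-11 m × 8.47 × 10^6 m/s)
m = 9.11 × 10^-31 kg

Comparing with the listed masses, this is closest to an electron.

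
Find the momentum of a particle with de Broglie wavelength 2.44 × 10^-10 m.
2.72 × 10^-24 kg·m/s

From the de Broglie relation λ = h/p, we solve for p:

p = h/λ
p = (6.626 × 10^-34 J·s) / (2.44 × 10^-10 m)
p = 2.72 × 10^-24 kg·m/s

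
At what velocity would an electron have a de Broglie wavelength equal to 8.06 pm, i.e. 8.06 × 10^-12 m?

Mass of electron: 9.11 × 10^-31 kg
9.02 × 10^7 m/s

From λ = h/(mv), solve for v:

v = h/(mλ)
v = (6.626 × 10^-34 J·s) / (9.11 × 10^-31 kg × 8.06 × 10^-12 m)
v = 9.02 × 10^7 m/s

Note: This velocity is 30.1% of the speed of light, so relativistic corrections would be needed for a more accurate calculation.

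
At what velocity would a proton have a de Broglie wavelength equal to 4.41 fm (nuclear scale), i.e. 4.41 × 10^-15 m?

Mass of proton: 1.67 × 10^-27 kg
9.00 × 10^7 m/s

From λ = h/(mv), solve for v:

v = h/(mλ)
v = (6.626 × 10^-34 J·s) / (1.67 × 10^-27 kg × 4.41 × 10^-15 m)
v = 9.00 × 10^7 m/s

Note: This velocity is 30.0% of the speed of light, so relativistic corrections would be needed for a more accurate calculation.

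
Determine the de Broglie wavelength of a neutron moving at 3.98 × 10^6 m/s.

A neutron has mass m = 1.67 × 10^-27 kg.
9.97 × 10^-14 m

Using the de Broglie relation λ = h/(mv):

λ = h/(mv)
λ = (6.626 × 10^-34 J·s) / (1.67 × 10^-27 kg × 3.98 × 10^6 m/s)
λ = 9.97 × 10^-14 m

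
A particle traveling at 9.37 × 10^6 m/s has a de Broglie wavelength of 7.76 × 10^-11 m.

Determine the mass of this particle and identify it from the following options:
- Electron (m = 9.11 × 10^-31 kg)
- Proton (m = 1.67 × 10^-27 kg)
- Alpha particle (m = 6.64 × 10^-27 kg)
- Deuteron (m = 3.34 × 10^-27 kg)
The particle is an electron.

From λ = h/(mv), solve for mass:

m = h/(λv)
m = (6.626 × 10^-34 J·s) / (7.76 × 10^-11 m × 9.37 × 10^6 m/s)
m = 9.11 × 10^-31 kg

Comparing with the listed masses, this is closest to an electron.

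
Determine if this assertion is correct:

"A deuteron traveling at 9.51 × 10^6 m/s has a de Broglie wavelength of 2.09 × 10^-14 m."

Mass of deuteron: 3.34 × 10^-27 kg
True

The claim is correct.

Using λ = h/(mv):
λ = (6.626 × 10^-34 J·s) / (3.34 × 10^-27 kg × 9.51 × 10^6 m/s)
λ = 2.09 × 10^-14 m

This matches the claimed value.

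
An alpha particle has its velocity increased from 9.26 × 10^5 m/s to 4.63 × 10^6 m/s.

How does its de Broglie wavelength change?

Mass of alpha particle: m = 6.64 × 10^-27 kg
The wavelength decreases by a factor of 5.

Using λ = h/(mv):

Initial wavelength: λ₁ = h/(mv₁) = 1.08 × 10^-13 m
Final wavelength: λ₂ = h/(mv₂) = 2.16 × 10^-14 m

Since λ ∝ 1/v, when velocity increases by a factor of 5, the wavelength decreases by a factor of 5.

λ₂/λ₁ = v₁/v₂ = 1/5

The wavelength decreases by a factor of 5.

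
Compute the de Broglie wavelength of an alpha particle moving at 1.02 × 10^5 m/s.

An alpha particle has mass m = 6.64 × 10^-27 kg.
9.78 × 10^-13 m

Using the de Broglie relation λ = h/(mv):

λ = h/(mv)
λ = (6.626 × 10^-34 J·s) / (6.64 × 10^-27 kg × 1.02 × 10^5 m/s)
λ = 9.78 × 10^-13 m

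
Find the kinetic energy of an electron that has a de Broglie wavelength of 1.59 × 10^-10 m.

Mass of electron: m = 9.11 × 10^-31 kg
9.53 × 10^-18 J (or 59.5 eV)

From λ = h/√(2mKE), we solve for KE:

λ² = h²/(2mKE)
KE = h²/(2mλ²)
KE = (6.626 × 10^-34 J·s)² / (2 × 9.11 × 10^-31 kg × (1.59 × 10^-10 m)²)
KE = 9.53 × 10^-18 J
KE = 59.5 eV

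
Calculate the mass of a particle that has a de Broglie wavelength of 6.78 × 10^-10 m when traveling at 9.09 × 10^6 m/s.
1.08 × 10^-31 kg

From the de Broglie relation λ = h/(mv), we solve for m:

m = h/(λv)
m = (6.626 × 10^-34 J·s) / (6.78 × 10^-10 m × 9.09 × 10^6 m/s)
m = 1.08 × 10^-31 kg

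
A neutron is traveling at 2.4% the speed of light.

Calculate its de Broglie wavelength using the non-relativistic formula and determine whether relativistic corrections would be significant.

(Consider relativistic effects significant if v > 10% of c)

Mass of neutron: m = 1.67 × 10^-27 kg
No, relativistic corrections are not needed.

Using the non-relativistic de Broglie formula λ = h/(mv):

v = 2.4% × c = 7.195 × 10^6 m/s

λ = h/(mv)
λ = (6.626 × 10^-34 J·s) / (1.67 × 10^-27 kg × 7.195 × 10^6 m/s)
λ = 5.51 × 10^-14 m

Since v = 2.4% of c < 10% of c, relativistic corrections are NOT significant and this non-relativistic result is a good approximation.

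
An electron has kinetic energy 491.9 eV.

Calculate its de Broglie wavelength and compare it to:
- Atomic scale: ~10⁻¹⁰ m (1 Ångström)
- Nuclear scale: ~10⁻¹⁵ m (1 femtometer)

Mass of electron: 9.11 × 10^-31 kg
λ = 5.53 × 10^-11 m, which is between nuclear and atomic scales.

Using λ = h/√(2mKE):

KE = 491.9 eV = 7.881 × 10^-17 J

λ = h/√(2mKE)
λ = (6.626 × 10^-34 J·s) / √(2 × 9.11 × 10^-31 kg × 7.881 × 10^-17 J)
λ = 5.53 × 10^-11 m

Comparison:
- Atomic scale (10⁻¹⁰ m): λ is 0.55× this size
- Nuclear scale (10⁻¹⁵ m): λ is 5.5e+04× this size

The wavelength is between nuclear and atomic scales.

This wavelength is appropriate for probing atomic structure but too large for nuclear physics experiments.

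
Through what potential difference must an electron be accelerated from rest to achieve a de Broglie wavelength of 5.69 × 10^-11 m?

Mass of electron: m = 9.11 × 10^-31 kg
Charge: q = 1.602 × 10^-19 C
465 V

From λ = h/√(2mqV), we solve for V:

λ² = h²/(2mqV)
V = h²/(2mqλ²)
V = (6.626 × 10^-34 J·s)² / (2 × 9.11 × 10^-31 kg × 1.602 × 10^-19 C × (5.69 × 10^-11 m)²)
V = 465 V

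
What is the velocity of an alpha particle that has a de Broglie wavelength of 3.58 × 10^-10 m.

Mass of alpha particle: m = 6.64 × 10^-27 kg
2.79 × 10^2 m/s

From the de Broglie relation λ = h/(mv), we solve for v:

v = h/(mλ)
v = (6.626 × 10^-34 J·s) / (6.64 × 10^-27 kg × 3.58 × 10^-10 m)
v = 2.79 × 10^2 m/s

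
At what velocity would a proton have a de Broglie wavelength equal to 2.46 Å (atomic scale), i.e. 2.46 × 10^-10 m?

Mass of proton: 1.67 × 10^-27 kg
1.61 × 10^3 m/s

From λ = h/(mv), solve for v:

v = h/(mλ)
v = (6.626 × 10^-34 J·s) / (1.67 × 10^-27 kg × 2.46 × 10^-10 m)
v = 1.61 × 10^3 m/s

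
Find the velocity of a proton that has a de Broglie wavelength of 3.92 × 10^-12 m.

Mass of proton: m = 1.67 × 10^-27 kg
1.01 × 10^5 m/s

From the de Broglie relation λ = h/(mv), we solve for v:

v = h/(mλ)
v = (6.626 × 10^-34 J·s) / (1.67 × 10^-27 kg × 3.92 × 10^-12 m)
v = 1.01 × 10^5 m/s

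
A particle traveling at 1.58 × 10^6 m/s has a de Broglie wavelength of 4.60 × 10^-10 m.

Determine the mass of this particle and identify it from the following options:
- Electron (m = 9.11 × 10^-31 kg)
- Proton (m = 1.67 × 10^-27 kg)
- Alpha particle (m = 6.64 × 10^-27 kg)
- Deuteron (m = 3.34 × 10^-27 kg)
The particle is an electron.

From λ = h/(mv), solve for mass:

m = h/(λv)
m = (6.626 × 10^-34 J·s) / (4.60 × 10^-10 m × 1.58 × 10^6 m/s)
m = 9.12 × 10^-31 kg

Comparing with the listed masses, this is closest to an electron.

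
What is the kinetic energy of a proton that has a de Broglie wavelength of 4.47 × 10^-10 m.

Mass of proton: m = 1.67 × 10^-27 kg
6.58 × 10^-22 J (or 4.11 × 10^-3 eV)

From λ = h/√(2mKE), we solve for KE:

λ² = h²/(2mKE)
KE = h²/(2mλ²)
KE = (6.626 × 10^-34 J·s)² / (2 × 1.67 × 10^-27 kg × (4.47 × 10^-10 m)²)
KE = 6.58 × 10^-22 J
KE = 4.11 × 10^-3 eV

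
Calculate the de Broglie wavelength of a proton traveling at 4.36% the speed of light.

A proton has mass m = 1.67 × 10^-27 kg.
3.04 × 10^-14 m

Using the de Broglie relation λ = h/(mv):

v = 4.36% × c = 1.307 × 10^7 m/s

λ = h/(mv)
λ = (6.626 × 10^-34 J·s) / (1.67 × 10^-27 kg × 1.307 × 10^7 m/s)
λ = 3.04 × 10^-14 m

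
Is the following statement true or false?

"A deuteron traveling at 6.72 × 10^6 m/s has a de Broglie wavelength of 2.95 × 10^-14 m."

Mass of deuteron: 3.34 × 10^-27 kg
True

The claim is correct.

Using λ = h/(mv):
λ = (6.626 × 10^-34 J·s) / (3.34 × 10^-27 kg × 6.72 × 10^6 m/s)
λ = 2.95 × 10^-14 m

This matches the claimed value.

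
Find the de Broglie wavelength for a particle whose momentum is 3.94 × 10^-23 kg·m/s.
1.68 × 10^-11 m

Using the de Broglie relation λ = h/p:

λ = h/p
λ = (6.626 × 10^-34 J·s) / (3.94 × 10^-23 kg·m/s)
λ = 1.68 × 10^-11 m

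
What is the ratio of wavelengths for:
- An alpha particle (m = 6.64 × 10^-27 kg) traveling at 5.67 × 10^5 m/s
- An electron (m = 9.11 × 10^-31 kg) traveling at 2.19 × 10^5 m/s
λ₁/λ₂ = 5.30 × 10^-5

Using λ = h/(mv):

λ₁ = h/(m₁v₁) = 1.76 × 10^-13 m
λ₂ = h/(m₂v₂) = 3.32 × 10^-9 m

Ratio λ₁/λ₂ = (m₂v₂)/(m₁v₁)
         = (9.11 × 10^-31 kg × 2.19 × 10^5 m/s) / (6.64 × 10^-27 kg × 5.67 × 10^5 m/s)
         = 5.30 × 10^-5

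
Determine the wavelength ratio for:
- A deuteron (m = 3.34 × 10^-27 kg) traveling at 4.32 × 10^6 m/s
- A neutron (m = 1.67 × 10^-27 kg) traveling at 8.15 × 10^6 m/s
λ₁/λ₂ = 0.943

Using λ = h/(mv):

λ₁ = h/(m₁v₁) = 4.59 × 10^-14 m
λ₂ = h/(m₂v₂) = 4.87 × 10^-14 m

Ratio λ₁/λ₂ = (m₂v₂)/(m₁v₁)
         = (1.67 × 10^-27 kg × 8.15 × 10^6 m/s) / (3.34 × 10^-27 kg × 4.32 × 10^6 m/s)
         = 0.943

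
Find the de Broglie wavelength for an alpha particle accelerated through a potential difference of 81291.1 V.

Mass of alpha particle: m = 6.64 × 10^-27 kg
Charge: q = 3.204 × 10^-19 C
3.56 × 10^-14 m

When a particle is accelerated through voltage V, it gains kinetic energy KE = qV.

The de Broglie wavelength is then λ = h/√(2mqV):

λ = h/√(2mqV)
λ = (6.626 × 10^-34 J·s) / √(2 × 6.64 × 10^-27 kg × 3.204 × 10^-19 C × 81291.1 V)
λ = 3.56 × 10^-14 m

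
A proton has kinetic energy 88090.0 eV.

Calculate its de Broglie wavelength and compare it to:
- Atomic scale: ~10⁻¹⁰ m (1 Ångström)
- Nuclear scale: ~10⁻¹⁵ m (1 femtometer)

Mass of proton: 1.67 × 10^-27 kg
λ = 9.65 × 10^-14 m, which is between nuclear and atomic scales.

Using λ = h/√(2mKE):

KE = 88090.0 eV = 1.411 × 10^-14 J

λ = h/√(2mKE)
λ = (6.626 × 10^-34 J·s) / √(2 × 1.67 × 10^-27 kg × 1.411 × 10^-14 J)
λ = 9.65 × 10^-14 m

Comparison:
- Atomic scale (10⁻¹⁰ m): λ is 0.00097× this size
- Nuclear scale (10⁻¹⁵ m): λ is 97× this size

The wavelength is between nuclear and atomic scales.

This wavelength is appropriate for probing atomic structure but too large for nuclear physics experiments.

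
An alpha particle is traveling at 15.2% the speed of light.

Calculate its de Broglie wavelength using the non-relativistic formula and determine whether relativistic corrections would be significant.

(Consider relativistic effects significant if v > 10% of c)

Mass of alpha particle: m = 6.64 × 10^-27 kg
Yes, relativistic corrections are needed.

Using the non-relativistic de Broglie formula λ = h/(mv):

v = 15.2% × c = 4.557 × 10^7 m/s

λ = h/(mv)
λ = (6.626 × 10^-34 J·s) / (6.64 × 10^-27 kg × 4.557 × 10^7 m/s)
λ = 2.19 × 10^-15 m

Since v = 15.2% of c > 10% of c, relativistic corrections ARE significant and the actual wavelength would differ from this non-relativistic estimate.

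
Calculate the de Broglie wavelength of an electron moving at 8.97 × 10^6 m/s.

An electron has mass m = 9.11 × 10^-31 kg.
8.11 × 10^-11 m

Using the de Broglie relation λ = h/(mv):

λ = h/(mv)
λ = (6.626 × 10^-34 J·s) / (9.11 × 10^-31 kg × 8.97 × 10^6 m/s)
λ = 8.11 × 10^-11 m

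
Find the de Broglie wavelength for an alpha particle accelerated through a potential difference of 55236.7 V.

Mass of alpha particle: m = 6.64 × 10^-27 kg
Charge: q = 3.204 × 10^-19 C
4.32 × 10^-14 m

When a particle is accelerated through voltage V, it gains kinetic energy KE = qV.

The de Broglie wavelength is then λ = h/√(2mqV):

λ = h/√(2mqV)
λ = (6.626 × 10^-34 J·s) / √(2 × 6.64 × 10^-27 kg × 3.204 × 10^-19 C × 55236.7 V)
λ = 4.32 × 10^-14 m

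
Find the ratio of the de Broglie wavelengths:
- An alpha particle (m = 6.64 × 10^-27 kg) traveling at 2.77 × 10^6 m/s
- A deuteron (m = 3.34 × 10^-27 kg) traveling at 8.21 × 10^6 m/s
λ₁/λ₂ = 1.49

Using λ = h/(mv):

λ₁ = h/(m₁v₁) = 3.60 × 10^-14 m
λ₂ = h/(m₂v₂) = 2.42 × 10^-14 m

Ratio λ₁/λ₂ = (m₂v₂)/(m₁v₁)
         = (3.34 × 10^-27 kg × 8.21 × 10^6 m/s) / (6.64 × 10^-27 kg × 2.77 × 10^6 m/s)
         = 1.49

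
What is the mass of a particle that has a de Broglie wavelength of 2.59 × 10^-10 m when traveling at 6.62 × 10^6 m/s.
3.86 × 10^-31 kg

From the de Broglie relation λ = h/(mv), we solve for m:

m = h/(λv)
m = (6.626 × 10^-34 J·s) / (2.59 × 10^-10 m × 6.62 × 10^6 m/s)
m = 3.86 × 10^-31 kg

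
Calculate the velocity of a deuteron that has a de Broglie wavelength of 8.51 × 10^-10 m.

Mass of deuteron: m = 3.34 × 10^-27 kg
2.33 × 10^2 m/s

From the de Broglie relation λ = h/(mv), we solve for v:

v = h/(mλ)
v = (6.626 × 10^-34 J·s) / (3.34 × 10^-27 kg × 8.51 × 10^-10 m)
v = 2.33 × 10^2 m/s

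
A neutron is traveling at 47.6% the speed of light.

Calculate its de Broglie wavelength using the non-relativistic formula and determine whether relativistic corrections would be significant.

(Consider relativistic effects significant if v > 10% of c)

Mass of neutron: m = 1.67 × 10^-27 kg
Yes, relativistic corrections are needed.

Using the non-relativistic de Broglie formula λ = h/(mv):

v = 47.6% × c = 1.427 × 10^8 m/s

λ = h/(mv)
λ = (6.626 × 10^-34 J·s) / (1.67 × 10^-27 kg × 1.427 × 10^8 m/s)
λ = 2.78 × 10^-15 m

Since v = 47.6% of c > 10% of c, relativistic corrections ARE significant and the actual wavelength would differ from this non-relativistic estimate.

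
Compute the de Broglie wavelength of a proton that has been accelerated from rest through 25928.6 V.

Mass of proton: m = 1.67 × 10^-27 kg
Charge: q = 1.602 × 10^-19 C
1.78 × 10^-13 m

When a particle is accelerated through voltage V, it gains kinetic energy KE = qV.

The de Broglie wavelength is then λ = h/√(2mqV):

λ = h/√(2mqV)
λ = (6.626 × 10^-34 J·s) / √(2 × 1.67 × 10^-27 kg × 1.602 × 10^-19 C × 25928.6 V)
λ = 1.78 × 10^-13 m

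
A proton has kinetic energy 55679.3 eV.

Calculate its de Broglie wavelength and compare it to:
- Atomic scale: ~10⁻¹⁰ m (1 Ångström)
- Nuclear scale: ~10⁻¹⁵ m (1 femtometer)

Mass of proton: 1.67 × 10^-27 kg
λ = 1.21 × 10^-13 m, which is between nuclear and atomic scales.

Using λ = h/√(2mKE):

KE = 55679.3 eV = 8.921 × 10^-15 J

λ = h/√(2mKE)
λ = (6.626 × 10^-34 J·s) / √(2 × 1.67 × 10^-27 kg × 8.921 × 10^-15 J)
λ = 1.21 × 10^-13 m

Comparison:
- Atomic scale (10⁻¹⁰ m): λ is 0.0012× this size
- Nuclear scale (10⁻¹⁵ m): λ is 1.2e+02× this size

The wavelength is between nuclear and atomic scales.

This wavelength is appropriate for probing atomic structure but too large for nuclear physics experiments.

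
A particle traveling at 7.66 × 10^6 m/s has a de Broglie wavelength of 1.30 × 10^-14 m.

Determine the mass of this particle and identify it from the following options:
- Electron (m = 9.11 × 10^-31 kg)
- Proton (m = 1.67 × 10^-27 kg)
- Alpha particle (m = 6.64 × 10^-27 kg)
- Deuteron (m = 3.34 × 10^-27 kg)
The particle is an alpha particle.

From λ = h/(mv), solve for mass:

m = h/(λv)
m = (6.626 × 10^-34 J·s) / (1.30 × 10^-14 m × 7.66 × 10^6 m/s)
m = 6.65 × 10^-27 kg

Comparing with the listed masses, this is closest to an alpha particle.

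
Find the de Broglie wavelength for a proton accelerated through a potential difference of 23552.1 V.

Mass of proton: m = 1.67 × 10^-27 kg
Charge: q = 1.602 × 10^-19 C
1.87 × 10^-13 m

When a particle is accelerated through voltage V, it gains kinetic energy KE = qV.

The de Broglie wavelength is then λ = h/√(2mqV):

λ = h/√(2mqV)
λ = (6.626 × 10^-34 J·s) / √(2 × 1.67 × 10^-27 kg × 1.602 × 10^-19 C × 23552.1 V)
λ = 1.87 × 10^-13 m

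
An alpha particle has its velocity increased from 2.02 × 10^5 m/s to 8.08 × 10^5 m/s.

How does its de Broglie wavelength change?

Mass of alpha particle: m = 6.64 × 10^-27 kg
The wavelength decreases by a factor of 4.

Using λ = h/(mv):

Initial wavelength: λ₁ = h/(mv₁) = 4.94 × 10^-13 m
Final wavelength: λ₂ = h/(mv₂) = 1.24 × 10^-13 m

Since λ ∝ 1/v, when velocity increases by a factor of 4, the wavelength decreases by a factor of 4.

λ₂/λ₁ = v₁/v₂ = 1/4

The wavelength decreases by a factor of 4.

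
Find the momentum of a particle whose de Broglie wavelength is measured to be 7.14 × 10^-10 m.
9.28 × 10^-25 kg·m/s

From the de Broglie relation λ = h/p, we solve for p:

p = h/λ
p = (6.626 × 10^-34 J·s) / (7.14 × 10^-10 m)
p = 9.28 × 10^-25 kg·m/s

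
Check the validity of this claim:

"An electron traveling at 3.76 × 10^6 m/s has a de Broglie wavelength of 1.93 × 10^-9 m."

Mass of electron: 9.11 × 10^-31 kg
False

The claim is incorrect.

Using λ = h/(mv):
λ = (6.626 × 10^-34 J·s) / (9.11 × 10^-31 kg × 3.76 × 10^6 m/s)
λ = 1.93 × 10^-10 m

The actual wavelength differs from the claimed 1.93 × 10^-9 m.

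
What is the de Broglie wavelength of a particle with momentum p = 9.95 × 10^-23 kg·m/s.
6.66 × 10^-12 m

Using the de Broglie relation λ = h/p:

λ = h/p
λ = (6.626 × 10^-34 J·s) / (9.95 × 10^-23 kg·m/s)
λ = 6.66 × 10^-12 m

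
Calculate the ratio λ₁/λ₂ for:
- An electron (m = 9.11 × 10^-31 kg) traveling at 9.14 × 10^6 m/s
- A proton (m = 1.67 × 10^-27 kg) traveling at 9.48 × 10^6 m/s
λ₁/λ₂ = 1.90 × 10^3

Using λ = h/(mv):

λ₁ = h/(m₁v₁) = 7.96 × 10^-11 m
λ₂ = h/(m₂v₂) = 4.19 × 10^-14 m

Ratio λ₁/λ₂ = (m₂v₂)/(m₁v₁)
         = (1.67 × 10^-27 kg × 9.48 × 10^6 m/s) / (9.11 × 10^-31 kg × 9.14 × 10^6 m/s)
         = 1.90 × 10^3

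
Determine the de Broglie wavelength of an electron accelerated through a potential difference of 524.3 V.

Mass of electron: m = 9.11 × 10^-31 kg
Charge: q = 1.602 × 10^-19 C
5.36 × 10^-11 m

When a particle is accelerated through voltage V, it gains kinetic energy KE = qV.

The de Broglie wavelength is then λ = h/√(2mqV):

λ = h/√(2mqV)
λ = (6.626 × 10^-34 J·s) / √(2 × 9.11 × 10^-31 kg × 1.602 × 10^-19 C × 524.3 V)
λ = 5.36 × 10^-11 m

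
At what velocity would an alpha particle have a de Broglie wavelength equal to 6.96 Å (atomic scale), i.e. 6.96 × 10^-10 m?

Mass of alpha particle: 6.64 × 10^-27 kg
1.43 × 10^2 m/s

From λ = h/(mv), solve for v:

v = h/(mλ)
v = (6.626 × 10^-34 J·s) / (6.64 × 10^-27 kg × 6.96 × 10^-10 m)
v = 1.43 × 10^2 m/s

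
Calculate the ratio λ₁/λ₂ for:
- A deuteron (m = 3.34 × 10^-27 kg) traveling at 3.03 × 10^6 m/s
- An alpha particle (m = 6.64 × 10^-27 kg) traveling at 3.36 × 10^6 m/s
λ₁/λ₂ = 2.20

Using λ = h/(mv):

λ₁ = h/(m₁v₁) = 6.55 × 10^-14 m
λ₂ = h/(m₂v₂) = 2.97 × 10^-14 m

Ratio λ₁/λ₂ = (m₂v₂)/(m₁v₁)
         = (6.64 × 10^-27 kg × 3.36 × 10^6 m/s) / (3.34 × 10^-27 kg × 3.03 × 10^6 m/s)
         = 2.20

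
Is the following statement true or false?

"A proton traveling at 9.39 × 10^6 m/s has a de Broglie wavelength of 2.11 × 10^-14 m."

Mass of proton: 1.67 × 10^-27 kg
False

The claim is incorrect.

Using λ = h/(mv):
λ = (6.626 × 10^-34 J·s) / (1.67 × 10^-27 kg × 9.39 × 10^6 m/s)
λ = 4.23 × 10^-14 m

The actual wavelength differs from the claimed 2.11 × 10^-14 m.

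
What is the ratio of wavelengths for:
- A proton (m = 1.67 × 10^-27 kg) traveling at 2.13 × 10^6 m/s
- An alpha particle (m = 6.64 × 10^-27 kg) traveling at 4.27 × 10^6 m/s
λ₁/λ₂ = 7.97

Using λ = h/(mv):

λ₁ = h/(m₁v₁) = 1.86 × 10^-13 m
λ₂ = h/(m₂v₂) = 2.34 × 10^-14 m

Ratio λ₁/λ₂ = (m₂v₂)/(m₁v₁)
         = (6.64 × 10^-27 kg × 4.27 × 10^6 m/s) / (1.67 × 10^-27 kg × 2.13 × 10^6 m/s)
         = 7.97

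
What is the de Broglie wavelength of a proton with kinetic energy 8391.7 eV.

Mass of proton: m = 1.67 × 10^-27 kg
3.13 × 10^-13 m

Using λ = h/√(2mKE):

First convert KE to Joules: KE = 8391.7 eV = 1.344 × 10^-15 J

λ = h/√(2mKE)
λ = (6.626 × 10^-34 J·s) / √(2 × 1.67 × 10^-27 kg × 1.344 × 10^-15 J)
λ = 3.13 × 10^-13 m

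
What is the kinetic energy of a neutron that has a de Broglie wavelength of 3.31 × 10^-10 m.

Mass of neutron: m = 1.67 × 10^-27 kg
1.20 × 10^-21 J (or 7.49 × 10^-3 eV)

From λ = h/√(2mKE), we solve for KE:

λ² = h²/(2mKE)
KE = h²/(2mλ²)
KE = (6.626 × 10^-34 J·s)² / (2 × 1.67 × 10^-27 kg × (3.31 × 10^-10 m)²)
KE = 1.20 × 10^-21 J
KE = 7.49 × 10^-3 eV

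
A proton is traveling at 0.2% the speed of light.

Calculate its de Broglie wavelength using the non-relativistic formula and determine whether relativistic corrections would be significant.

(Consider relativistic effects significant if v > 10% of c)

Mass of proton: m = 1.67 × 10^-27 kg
No, relativistic corrections are not needed.

Using the non-relativistic de Broglie formula λ = h/(mv):

v = 0.2% × c = 5.996 × 10^5 m/s

λ = h/(mv)
λ = (6.626 × 10^-34 J·s) / (1.67 × 10^-27 kg × 5.996 × 10^5 m/s)
λ = 6.62 × 10^-13 m

Since v = 0.2% of c < 10% of c, relativistic corrections are NOT significant and this non-relativistic result is a good approximation.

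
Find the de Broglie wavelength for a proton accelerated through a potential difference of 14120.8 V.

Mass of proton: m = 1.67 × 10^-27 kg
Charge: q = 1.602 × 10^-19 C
2.41 × 10^-13 m

When a particle is accelerated through voltage V, it gains kinetic energy KE = qV.

The de Broglie wavelength is then λ = h/√(2mqV):

λ = h/√(2mqV)
λ = (6.626 × 10^-34 J·s) / √(2 × 1.67 × 10^-27 kg × 1.602 × 10^-19 C × 14120.8 V)
λ = 2.41 × 10^-13 m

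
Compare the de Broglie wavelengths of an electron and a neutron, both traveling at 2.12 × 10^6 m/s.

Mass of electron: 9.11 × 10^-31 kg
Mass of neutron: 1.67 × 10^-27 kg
The electron has the longer wavelength.

Using λ = h/(mv), since both particles have the same velocity, the wavelength depends only on mass.

For electron: λ₁ = h/(m₁v) = 3.43 × 10^-10 m
For neutron: λ₂ = h/(m₂v) = 1.87 × 10^-13 m

Since λ ∝ 1/m at constant velocity, the lighter particle has the longer wavelength.

The electron has the longer de Broglie wavelength.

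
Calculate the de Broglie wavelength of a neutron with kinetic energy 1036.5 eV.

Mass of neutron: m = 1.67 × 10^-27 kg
8.90 × 10^-13 m

Using λ = h/√(2mKE):

First convert KE to Joules: KE = 1036.5 eV = 1.661 × 10^-16 J

λ = h/√(2mKE)
λ = (6.626 × 10^-34 J·s) / √(2 × 1.67 × 10^-27 kg × 1.661 × 10^-16 J)
λ = 8.90 × 10^-13 m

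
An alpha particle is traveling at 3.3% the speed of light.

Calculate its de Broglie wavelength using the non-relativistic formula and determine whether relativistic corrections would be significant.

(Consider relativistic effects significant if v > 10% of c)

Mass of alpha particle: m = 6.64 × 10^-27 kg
No, relativistic corrections are not needed.

Using the non-relativistic de Broglie formula λ = h/(mv):

v = 3.3% × c = 9.893 × 10^6 m/s

λ = h/(mv)
λ = (6.626 × 10^-34 J·s) / (6.64 × 10^-27 kg × 9.893 × 10^6 m/s)
λ = 1.01 × 10^-14 m

Since v = 3.3% of c < 10% of c, relativistic corrections are NOT significant and this non-relativistic result is a good approximation.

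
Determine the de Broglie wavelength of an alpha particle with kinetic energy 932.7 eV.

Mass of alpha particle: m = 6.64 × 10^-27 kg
4.70 × 10^-13 m

Using λ = h/√(2mKE):

First convert KE to Joules: KE = 932.7 eV = 1.494 × 10^-16 J

λ = h/√(2mKE)
λ = (6.626 × 10^-34 J·s) / √(2 × 6.64 × 10^-27 kg × 1.494 × 10^-16 J)
λ = 4.70 × 10^-13 m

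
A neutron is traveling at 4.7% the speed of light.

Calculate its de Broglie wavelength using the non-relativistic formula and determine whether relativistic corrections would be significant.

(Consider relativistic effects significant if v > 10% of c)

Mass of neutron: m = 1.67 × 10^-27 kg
No, relativistic corrections are not needed.

Using the non-relativistic de Broglie formula λ = h/(mv):

v = 4.7% × c = 1.409 × 10^7 m/s

λ = h/(mv)
λ = (6.626 × 10^-34 J·s) / (1.67 × 10^-27 kg × 1.409 × 10^7 m/s)
λ = 2.82 × 10^-14 m

Since v = 4.7% of c < 10% of c, relativistic corrections are NOT significant and this non-relativistic result is a good approximation.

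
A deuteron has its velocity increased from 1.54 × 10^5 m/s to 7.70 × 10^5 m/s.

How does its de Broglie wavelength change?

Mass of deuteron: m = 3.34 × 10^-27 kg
The wavelength decreases by a factor of 5.

Using λ = h/(mv):

Initial wavelength: λ₁ = h/(mv₁) = 1.29 × 10^-12 m
Final wavelength: λ₂ = h/(mv₂) = 2.58 × 10^-13 m

Since λ ∝ 1/v, when velocity increases by a factor of 5, the wavelength decreases by a factor of 5.

λ₂/λ₁ = v₁/v₂ = 1/5

The wavelength decreases by a factor of 5.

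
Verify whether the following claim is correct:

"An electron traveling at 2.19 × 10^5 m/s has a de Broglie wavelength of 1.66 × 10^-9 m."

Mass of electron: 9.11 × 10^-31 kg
False

The claim is incorrect.

Using λ = h/(mv):
λ = (6.626 × 10^-34 J·s) / (9.11 × 10^-31 kg × 2.19 × 10^5 m/s)
λ = 3.32 × 10^-9 m

The actual wavelength differs from the claimed 1.66 × 10^-9 m.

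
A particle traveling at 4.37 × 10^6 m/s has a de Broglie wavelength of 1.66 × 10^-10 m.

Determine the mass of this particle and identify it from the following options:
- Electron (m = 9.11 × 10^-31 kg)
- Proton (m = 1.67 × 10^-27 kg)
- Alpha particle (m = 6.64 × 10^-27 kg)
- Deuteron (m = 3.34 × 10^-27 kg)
The particle is an electron.

From λ = h/(mv), solve for mass:

m = h/(λv)
m = (6.626 × 10^-34 J·s) / (1.66 × 10^-10 m × 4.37 × 10^6 m/s)
m = 9.13 × 10^-31 kg

Comparing with the listed masses, this is closest to an electron.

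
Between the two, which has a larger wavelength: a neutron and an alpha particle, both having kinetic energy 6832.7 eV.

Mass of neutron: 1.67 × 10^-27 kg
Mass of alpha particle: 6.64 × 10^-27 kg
The neutron has the longer wavelength.

Using λ = h/√(2mKE):

For neutron: λ₁ = h/√(2m₁KE) = 3.47 × 10^-13 m
For alpha particle: λ₂ = h/√(2m₂KE) = 1.74 × 10^-13 m

Since λ ∝ 1/√m at constant kinetic energy, the lighter particle has the longer wavelength.

The neutron has the longer de Broglie wavelength.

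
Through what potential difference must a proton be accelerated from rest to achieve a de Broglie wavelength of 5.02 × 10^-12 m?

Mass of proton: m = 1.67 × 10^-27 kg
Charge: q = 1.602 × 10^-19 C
32.6 V

From λ = h/√(2mqV), we solve for V:

λ² = h²/(2mqV)
V = h²/(2mqλ²)
V = (6.626 × 10^-34 J·s)² / (2 × 1.67 × 10^-27 kg × 1.602 × 10^-19 C × (5.02 × 10^-12 m)²)
V = 32.6 V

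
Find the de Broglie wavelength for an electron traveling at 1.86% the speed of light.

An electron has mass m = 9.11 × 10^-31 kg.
1.30 × 10^-10 m

Using the de Broglie relation λ = h/(mv):

v = 1.86% × c = 5.576 × 10^6 m/s

λ = h/(mv)
λ = (6.626 × 10^-34 J·s) / (9.11 × 10^-31 kg × 5.576 × 10^6 m/s)
λ = 1.30 × 10^-10 m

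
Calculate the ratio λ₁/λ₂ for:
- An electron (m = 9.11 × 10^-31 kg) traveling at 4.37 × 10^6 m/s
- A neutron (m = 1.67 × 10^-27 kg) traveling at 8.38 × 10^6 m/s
λ₁/λ₂ = 3.52 × 10^3

Using λ = h/(mv):

λ₁ = h/(m₁v₁) = 1.66 × 10^-10 m
λ₂ = h/(m₂v₂) = 4.73 × 10^-14 m

Ratio λ₁/λ₂ = (m₂v₂)/(m₁v₁)
         = (1.67 × 10^-27 kg × 8.38 × 10^6 m/s) / (9.11 × 10^-31 kg × 4.37 × 10^6 m/s)
         = 3.52 × 10^3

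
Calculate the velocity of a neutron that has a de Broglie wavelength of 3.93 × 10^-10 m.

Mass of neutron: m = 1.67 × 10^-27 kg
1.01 × 10^3 m/s

From the de Broglie relation λ = h/(mv), we solve for v:

v = h/(mλ)
v = (6.626 × 10^-34 J·s) / (1.67 × 10^-27 kg × 3.93 × 10^-10 m)
v = 1.01 × 10^3 m/s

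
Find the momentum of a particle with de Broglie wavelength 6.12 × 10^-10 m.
1.08 × 10^-24 kg·m/s

From the de Broglie relation λ = h/p, we solve for p:

p = h/λ
p = (6.626 × 10^-34 J·s) / (6.12 × 10^-10 m)
p = 1.08 × 10^-24 kg·m/s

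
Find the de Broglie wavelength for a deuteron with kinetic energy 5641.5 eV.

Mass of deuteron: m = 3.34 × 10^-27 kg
2.70 × 10^-13 m

Using λ = h/√(2mKE):

First convert KE to Joules: KE = 5641.5 eV = 9.039 × 10^-16 J

λ = h/√(2mKE)
λ = (6.626 × 10^-34 J·s) / √(2 × 3.34 × 10^-27 kg × 9.039 × 10^-16 J)
λ = 2.70 × 10^-13 m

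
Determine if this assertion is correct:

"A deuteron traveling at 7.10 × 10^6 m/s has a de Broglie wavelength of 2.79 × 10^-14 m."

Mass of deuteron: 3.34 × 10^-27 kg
True

The claim is correct.

Using λ = h/(mv):
λ = (6.626 × 10^-34 J·s) / (3.34 × 10^-27 kg × 7.10 × 10^6 m/s)
λ = 2.79 × 10^-14 m

This matches the claimed value.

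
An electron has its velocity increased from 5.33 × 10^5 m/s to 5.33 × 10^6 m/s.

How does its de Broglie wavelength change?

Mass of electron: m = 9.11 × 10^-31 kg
The wavelength decreases by a factor of 10.

Using λ = h/(mv):

Initial wavelength: λ₁ = h/(mv₁) = 1.36 × 10^-9 m
Final wavelength: λ₂ = h/(mv₂) = 1.36 × 10^-10 m

Since λ ∝ 1/v, when velocity increases by a factor of 10, the wavelength decreases by a factor of 10.

λ₂/λ₁ = v₁/v₂ = 1/10

The wavelength decreases by a factor of 10.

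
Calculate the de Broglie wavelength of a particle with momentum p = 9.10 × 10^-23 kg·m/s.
7.28 × 10^-12 m

Using the de Broglie relation λ = h/p:

λ = h/p
λ = (6.626 × 10^-34 J·s) / (9.10 × 10^-23 kg·m/s)
λ = 7.28 × 10^-12 m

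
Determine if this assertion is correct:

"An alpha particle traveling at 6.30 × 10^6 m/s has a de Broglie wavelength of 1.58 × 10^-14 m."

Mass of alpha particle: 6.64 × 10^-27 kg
True

The claim is correct.

Using λ = h/(mv):
λ = (6.626 × 10^-34 J·s) / (6.64 × 10^-27 kg × 6.30 × 10^6 m/s)
λ = 1.58 × 10^-14 m

This matches the claimed value.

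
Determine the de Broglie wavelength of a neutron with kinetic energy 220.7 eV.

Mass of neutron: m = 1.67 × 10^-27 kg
1.93 × 10^-12 m

Using λ = h/√(2mKE):

First convert KE to Joules: KE = 220.7 eV = 3.536 × 10^-17 J

λ = h/√(2mKE)
λ = (6.626 × 10^-34 J·s) / √(2 × 1.67 × 10^-27 kg × 3.536 × 10^-17 J)
λ = 1.93 × 10^-12 m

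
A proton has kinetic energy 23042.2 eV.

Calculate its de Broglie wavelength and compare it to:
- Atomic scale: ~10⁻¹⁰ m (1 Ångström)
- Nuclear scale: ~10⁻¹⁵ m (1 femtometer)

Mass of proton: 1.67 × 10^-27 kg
λ = 1.89 × 10^-13 m, which is between nuclear and atomic scales.

Using λ = h/√(2mKE):

KE = 23042.2 eV = 3.692 × 10^-15 J

λ = h/√(2mKE)
λ = (6.626 × 10^-34 J·s) / √(2 × 1.67 × 10^-27 kg × 3.692 × 10^-15 J)
λ = 1.89 × 10^-13 m

Comparison:
- Atomic scale (10⁻¹⁰ m): λ is 0.0019× this size
- Nuclear scale (10⁻¹⁵ m): λ is 1.9e+02× this size

The wavelength is between nuclear and atomic scales.

This wavelength is appropriate for probing atomic structure but too large for nuclear physics experiments.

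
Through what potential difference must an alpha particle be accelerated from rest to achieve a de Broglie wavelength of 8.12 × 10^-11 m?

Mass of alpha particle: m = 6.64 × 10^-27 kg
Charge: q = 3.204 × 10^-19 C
1.56 × 10^-2 V

From λ = h/√(2mqV), we solve for V:

λ² = h²/(2mqV)
V = h²/(2mqλ²)
V = (6.626 × 10^-34 J·s)² / (2 × 6.64 × 10^-27 kg × 3.204 × 10^-19 C × (8.12 × 10^-11 m)²)
V = 1.56 × 10^-2 V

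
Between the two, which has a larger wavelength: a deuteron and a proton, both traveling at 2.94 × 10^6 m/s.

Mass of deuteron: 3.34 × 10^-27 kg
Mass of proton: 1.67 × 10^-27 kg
The proton has the longer wavelength.

Using λ = h/(mv), since both particles have the same velocity, the wavelength depends only on mass.

For deuteron: λ₁ = h/(m₁v) = 6.75 × 10^-14 m
For proton: λ₂ = h/(m₂v) = 1.35 × 10^-13 m

Since λ ∝ 1/m at constant velocity, the lighter particle has the longer wavelength.

The proton has the longer de Broglie wavelength.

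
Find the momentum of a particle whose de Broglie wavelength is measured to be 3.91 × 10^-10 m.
1.69 × 10^-24 kg·m/s

From the de Broglie relation λ = h/p, we solve for p:

p = h/λ
p = (6.626 × 10^-34 J·s) / (3.91 × 10^-10 m)
p = 1.69 × 10^-24 kg·m/s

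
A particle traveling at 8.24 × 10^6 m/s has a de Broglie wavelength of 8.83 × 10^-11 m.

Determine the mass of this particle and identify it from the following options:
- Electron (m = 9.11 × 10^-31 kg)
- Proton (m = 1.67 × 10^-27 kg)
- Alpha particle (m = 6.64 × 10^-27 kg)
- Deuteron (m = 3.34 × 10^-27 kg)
The particle is an electron.

From λ = h/(mv), solve for mass:

m = h/(λv)
m = (6.626 × 10^-34 J·s) / (8.83 × 10^-11 m × 8.24 × 10^6 m/s)
m = 9.11 × 10^-31 kg

Comparing with the listed masses, this is closest to an electron.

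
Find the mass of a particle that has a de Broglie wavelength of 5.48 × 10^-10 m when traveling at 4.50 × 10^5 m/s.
2.69 × 10^-30 kg

From the de Broglie relation λ = h/(mv), we solve for m:

m = h/(λv)
m = (6.626 × 10^-34 J·s) / (5.48 × 10^-10 m × 4.50 × 10^5 m/s)
m = 2.69 × 10^-30 kg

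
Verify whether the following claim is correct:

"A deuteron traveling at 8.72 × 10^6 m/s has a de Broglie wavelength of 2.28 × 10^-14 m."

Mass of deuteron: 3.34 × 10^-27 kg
True

The claim is correct.

Using λ = h/(mv):
λ = (6.626 × 10^-34 J·s) / (3.34 × 10^-27 kg × 8.72 × 10^6 m/s)
λ = 2.28 × 10^-14 m

This matches the claimed value.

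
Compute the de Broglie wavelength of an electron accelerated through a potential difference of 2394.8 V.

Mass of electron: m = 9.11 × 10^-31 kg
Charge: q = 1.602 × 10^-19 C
2.51 × 10^-11 m

When a particle is accelerated through voltage V, it gains kinetic energy KE = qV.

The de Broglie wavelength is then λ = h/√(2mqV):

λ = h/√(2mqV)
λ = (6.626 × 10^-34 J·s) / √(2 × 9.11 × 10^-31 kg × 1.602 × 10^-19 C × 2394.8 V)
λ = 2.51 × 10^-11 m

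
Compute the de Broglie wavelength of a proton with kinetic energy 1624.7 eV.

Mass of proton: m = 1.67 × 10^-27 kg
7.11 × 10^-13 m

Using λ = h/√(2mKE):

First convert KE to Joules: KE = 1624.7 eV = 2.603 × 10^-16 J

λ = h/√(2mKE)
λ = (6.626 × 10^-34 J·s) / √(2 × 1.67 × 10^-27 kg × 2.603 × 10^-16 J)
λ = 7.11 × 10^-13 m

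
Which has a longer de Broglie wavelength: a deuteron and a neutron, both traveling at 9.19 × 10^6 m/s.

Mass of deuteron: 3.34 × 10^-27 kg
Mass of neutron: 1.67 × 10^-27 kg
The neutron has the longer wavelength.

Using λ = h/(mv), since both particles have the same velocity, the wavelength depends only on mass.

For deuteron: λ₁ = h/(m₁v) = 2.16 × 10^-14 m
For neutron: λ₂ = h/(m₂v) = 4.32 × 10^-14 m

Since λ ∝ 1/m at constant velocity, the lighter particle has the longer wavelength.

The neutron has the longer de Broglie wavelength.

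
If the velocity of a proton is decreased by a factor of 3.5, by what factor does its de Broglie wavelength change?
The wavelength increases by a factor of 3.5.

From λ = h/(mv), the wavelength is inversely proportional to velocity:

λ ∝ 1/v

If v → v/3.5, then λ → 3.5λ

When velocity is decreased by a factor of 3.5, the wavelength increases by a factor of 3.5.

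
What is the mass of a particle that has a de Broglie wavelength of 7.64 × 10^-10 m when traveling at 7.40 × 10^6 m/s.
1.17 × 10^-31 kg

From the de Broglie relation λ = h/(mv), we solve for m:

m = h/(λv)
m = (6.626 × 10^-34 J·s) / (7.64 × 10^-10 m × 7.40 × 10^6 m/s)
m = 1.17 × 10^-31 kg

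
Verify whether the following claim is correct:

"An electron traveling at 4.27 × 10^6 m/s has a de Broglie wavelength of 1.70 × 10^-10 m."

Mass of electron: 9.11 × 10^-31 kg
True

The claim is correct.

Using λ = h/(mv):
λ = (6.626 × 10^-34 J·s) / (9.11 × 10^-31 kg × 4.27 × 10^6 m/s)
λ = 1.70 × 10^-10 m

This matches the claimed value.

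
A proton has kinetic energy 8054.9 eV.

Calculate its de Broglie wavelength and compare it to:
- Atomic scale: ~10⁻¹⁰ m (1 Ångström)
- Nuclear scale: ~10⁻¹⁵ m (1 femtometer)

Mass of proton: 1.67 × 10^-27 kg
λ = 3.19 × 10^-13 m, which is between nuclear and atomic scales.

Using λ = h/√(2mKE):

KE = 8054.9 eV = 1.291 × 10^-15 J

λ = h/√(2mKE)
λ = (6.626 × 10^-34 J·s) / √(2 × 1.67 × 10^-27 kg × 1.291 × 10^-15 J)
λ = 3.19 × 10^-13 m

Comparison:
- Atomic scale (10⁻¹⁰ m): λ is 0.0032× this size
- Nuclear scale (10⁻¹⁵ m): λ is 3.2e+02× this size

The wavelength is between nuclear and atomic scales.

This wavelength is appropriate for probing atomic structure but too large for nuclear physics experiments.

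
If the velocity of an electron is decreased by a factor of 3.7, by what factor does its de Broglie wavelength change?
The wavelength increases by a factor of 3.7.

From λ = h/(mv), the wavelength is inversely proportional to velocity:

λ ∝ 1/v

If v → v/3.7, then λ → 3.7λ

When velocity is decreased by a factor of 3.7, the wavelength increases by a factor of 3.7.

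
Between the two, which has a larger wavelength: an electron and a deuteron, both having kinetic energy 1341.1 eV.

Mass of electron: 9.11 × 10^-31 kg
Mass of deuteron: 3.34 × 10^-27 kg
The electron has the longer wavelength.

Using λ = h/√(2mKE):

For electron: λ₁ = h/√(2m₁KE) = 3.35 × 10^-11 m
For deuteron: λ₂ = h/√(2m₂KE) = 5.53 × 10^-13 m

Since λ ∝ 1/√m at constant kinetic energy, the lighter particle has the longer wavelength.

The electron has the longer de Broglie wavelength.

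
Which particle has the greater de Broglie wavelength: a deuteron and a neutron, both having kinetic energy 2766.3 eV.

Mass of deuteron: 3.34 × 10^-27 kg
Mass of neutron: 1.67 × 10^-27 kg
The neutron has the longer wavelength.

Using λ = h/√(2mKE):

For deuteron: λ₁ = h/√(2m₁KE) = 3.85 × 10^-13 m
For neutron: λ₂ = h/√(2m₂KE) = 5.45 × 10^-13 m

Since λ ∝ 1/√m at constant kinetic energy, the lighter particle has the longer wavelength.

The neutron has the longer de Broglie wavelength.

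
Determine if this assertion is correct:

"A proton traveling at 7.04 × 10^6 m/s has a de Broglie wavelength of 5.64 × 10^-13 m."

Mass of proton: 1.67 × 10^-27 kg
False

The claim is incorrect.

Using λ = h/(mv):
λ = (6.626 × 10^-34 J·s) / (1.67 × 10^-27 kg × 7.04 × 10^6 m/s)
λ = 5.64 × 10^-14 m

The actual wavelength differs from the claimed 5.64 × 10^-13 m.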